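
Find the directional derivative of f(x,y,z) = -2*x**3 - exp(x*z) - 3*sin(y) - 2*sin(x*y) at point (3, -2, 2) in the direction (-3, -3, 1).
3*sqrt(19)*(3*cos(2) + 2*cos(6) + 54 + exp(6))/19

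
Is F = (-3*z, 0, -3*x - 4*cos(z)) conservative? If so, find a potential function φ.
Yes, F is conservative. φ = -3*x*z - 4*sin(z)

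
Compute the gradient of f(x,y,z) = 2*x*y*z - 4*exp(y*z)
(2*y*z, 2*z*(x - 2*exp(y*z)), 2*y*(x - 2*exp(y*z)))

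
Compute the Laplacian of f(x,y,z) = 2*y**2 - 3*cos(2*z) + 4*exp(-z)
12*cos(2*z) + 4 + 4*exp(-z)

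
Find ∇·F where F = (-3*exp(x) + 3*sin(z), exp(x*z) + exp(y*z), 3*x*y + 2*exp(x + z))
z*exp(y*z) - 3*exp(x) + 2*exp(x + z)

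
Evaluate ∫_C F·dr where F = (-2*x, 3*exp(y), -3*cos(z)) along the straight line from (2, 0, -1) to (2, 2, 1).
-6*sin(1) - 3 + 3*exp(2)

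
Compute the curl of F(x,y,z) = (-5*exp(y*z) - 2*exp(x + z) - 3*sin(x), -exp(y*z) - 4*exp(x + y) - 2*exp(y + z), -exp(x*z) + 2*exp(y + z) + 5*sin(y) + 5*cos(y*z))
(y*exp(y*z) - 5*z*sin(y*z) + 4*exp(y + z) + 5*cos(y), -5*y*exp(y*z) + z*exp(x*z) - 2*exp(x + z), 5*z*exp(y*z) - 4*exp(x + y))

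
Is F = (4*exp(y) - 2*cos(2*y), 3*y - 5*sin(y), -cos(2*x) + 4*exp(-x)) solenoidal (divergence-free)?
No, ∇·F = 3 - 5*cos(y)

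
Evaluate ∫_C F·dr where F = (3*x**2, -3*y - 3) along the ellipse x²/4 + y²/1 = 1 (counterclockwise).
0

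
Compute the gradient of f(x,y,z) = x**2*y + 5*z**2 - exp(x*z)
(2*x*y - z*exp(x*z), x**2, -x*exp(x*z) + 10*z)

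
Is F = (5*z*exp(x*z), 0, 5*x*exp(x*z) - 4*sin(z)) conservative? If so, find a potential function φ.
Yes, F is conservative. φ = 5*exp(x*z) + 4*cos(z)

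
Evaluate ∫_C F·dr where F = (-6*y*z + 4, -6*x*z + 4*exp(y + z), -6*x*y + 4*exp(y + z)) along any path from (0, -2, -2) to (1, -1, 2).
-4*exp(-4) + 4*E + 16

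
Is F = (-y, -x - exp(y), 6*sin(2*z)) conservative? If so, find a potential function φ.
Yes, F is conservative. φ = -x*y - exp(y) - 3*cos(2*z)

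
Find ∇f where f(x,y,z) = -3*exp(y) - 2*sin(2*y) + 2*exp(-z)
(0, -3*exp(y) - 4*cos(2*y), -2*exp(-z))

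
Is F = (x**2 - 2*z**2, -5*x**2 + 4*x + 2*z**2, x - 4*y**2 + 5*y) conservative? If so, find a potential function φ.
No, ∇×F = (-8*y - 4*z + 5, -4*z - 1, 4 - 10*x) ≠ 0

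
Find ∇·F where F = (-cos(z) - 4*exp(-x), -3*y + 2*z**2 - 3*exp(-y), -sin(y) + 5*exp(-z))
-3 - 5*exp(-z) + 3*exp(-y) + 4*exp(-x)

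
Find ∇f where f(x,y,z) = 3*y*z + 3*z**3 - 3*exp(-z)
(0, 3*z, 3*y + 9*z**2 + 3*exp(-z))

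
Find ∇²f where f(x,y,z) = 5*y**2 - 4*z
10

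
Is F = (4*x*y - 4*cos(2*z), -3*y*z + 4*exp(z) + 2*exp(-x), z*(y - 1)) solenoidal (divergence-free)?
No, ∇·F = 5*y - 3*z - 1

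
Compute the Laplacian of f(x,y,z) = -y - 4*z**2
-8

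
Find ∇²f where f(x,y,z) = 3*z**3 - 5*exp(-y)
18*z - 5*exp(-y)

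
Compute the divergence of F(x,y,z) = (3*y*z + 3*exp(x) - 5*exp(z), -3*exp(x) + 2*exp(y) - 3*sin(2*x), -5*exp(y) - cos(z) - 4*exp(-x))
3*exp(x) + 2*exp(y) + sin(z)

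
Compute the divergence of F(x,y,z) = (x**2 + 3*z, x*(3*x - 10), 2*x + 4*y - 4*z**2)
2*x - 8*z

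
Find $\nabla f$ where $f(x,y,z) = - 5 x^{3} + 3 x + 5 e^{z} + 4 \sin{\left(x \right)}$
(-15*x**2 + 4*cos(x) + 3, 0, 5*exp(z))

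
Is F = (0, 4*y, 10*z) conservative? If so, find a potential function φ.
Yes, F is conservative. φ = 2*y**2 + 5*z**2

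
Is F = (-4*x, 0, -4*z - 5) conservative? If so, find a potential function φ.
Yes, F is conservative. φ = -2*x**2 - 2*z**2 - 5*z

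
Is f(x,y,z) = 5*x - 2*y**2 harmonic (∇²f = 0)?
No, ∇²f = -4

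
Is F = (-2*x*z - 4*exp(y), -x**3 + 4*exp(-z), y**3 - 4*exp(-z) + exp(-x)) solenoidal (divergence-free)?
No, ∇·F = -2*z + 4*exp(-z)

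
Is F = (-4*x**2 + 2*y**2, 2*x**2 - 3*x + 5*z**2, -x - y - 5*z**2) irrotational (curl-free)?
No, ∇×F = (-10*z - 1, 1, 4*x - 4*y - 3)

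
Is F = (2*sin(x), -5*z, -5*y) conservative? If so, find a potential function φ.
Yes, F is conservative. φ = -5*y*z - 2*cos(x)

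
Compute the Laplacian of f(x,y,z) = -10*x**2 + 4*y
-20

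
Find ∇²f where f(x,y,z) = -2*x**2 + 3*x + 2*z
-4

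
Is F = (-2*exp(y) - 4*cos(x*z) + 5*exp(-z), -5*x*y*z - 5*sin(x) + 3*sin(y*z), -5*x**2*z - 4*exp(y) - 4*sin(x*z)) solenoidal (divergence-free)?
No, ∇·F = -5*x**2 - 5*x*z - 4*x*cos(x*z) + 4*z*sin(x*z) + 3*z*cos(y*z)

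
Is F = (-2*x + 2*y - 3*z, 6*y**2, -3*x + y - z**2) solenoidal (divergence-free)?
No, ∇·F = 12*y - 2*z - 2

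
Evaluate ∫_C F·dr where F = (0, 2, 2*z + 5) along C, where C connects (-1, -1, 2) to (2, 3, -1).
-10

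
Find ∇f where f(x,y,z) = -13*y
(0, -13, 0)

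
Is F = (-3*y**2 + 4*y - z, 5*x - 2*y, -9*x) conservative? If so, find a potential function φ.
No, ∇×F = (0, 8, 6*y + 1) ≠ 0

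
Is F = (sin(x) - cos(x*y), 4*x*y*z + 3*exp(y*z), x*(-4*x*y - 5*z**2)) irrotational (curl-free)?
No, ∇×F = (-4*x**2 - 4*x*y - 3*y*exp(y*z), 8*x*y + 5*z**2, -x*sin(x*y) + 4*y*z)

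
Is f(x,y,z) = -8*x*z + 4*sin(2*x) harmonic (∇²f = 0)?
No, ∇²f = -16*sin(2*x)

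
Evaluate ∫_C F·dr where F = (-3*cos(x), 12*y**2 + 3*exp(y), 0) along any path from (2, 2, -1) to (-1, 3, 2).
-3*exp(2) + 3*sin(1) + 3*sin(2) + 3*exp(3) + 76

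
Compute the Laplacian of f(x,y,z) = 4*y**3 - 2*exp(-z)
24*y - 2*exp(-z)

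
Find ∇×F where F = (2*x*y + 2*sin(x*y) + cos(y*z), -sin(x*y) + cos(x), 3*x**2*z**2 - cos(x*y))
(x*sin(x*y), -6*x*z**2 - y*sin(x*y) - y*sin(y*z), -2*x*cos(x*y) - 2*x - y*cos(x*y) + z*sin(y*z) - sin(x))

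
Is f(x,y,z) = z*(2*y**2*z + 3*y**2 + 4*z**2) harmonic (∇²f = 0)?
No, ∇²f = 4*y**2 + 4*z**2 + 30*z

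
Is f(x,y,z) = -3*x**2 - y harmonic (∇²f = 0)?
No, ∇²f = -6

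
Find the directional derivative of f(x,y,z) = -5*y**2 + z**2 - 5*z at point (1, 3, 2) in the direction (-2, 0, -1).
sqrt(5)/5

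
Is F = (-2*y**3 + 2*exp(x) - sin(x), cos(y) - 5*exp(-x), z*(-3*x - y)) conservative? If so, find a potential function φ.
No, ∇×F = (-z, 3*z, 6*y**2 + 5*exp(-x)) ≠ 0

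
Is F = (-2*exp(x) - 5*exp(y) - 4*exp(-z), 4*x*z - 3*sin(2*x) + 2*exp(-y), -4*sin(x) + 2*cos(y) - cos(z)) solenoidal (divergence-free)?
No, ∇·F = -2*exp(x) + sin(z) - 2*exp(-y)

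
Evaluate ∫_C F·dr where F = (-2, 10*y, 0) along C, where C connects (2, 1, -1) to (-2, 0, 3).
3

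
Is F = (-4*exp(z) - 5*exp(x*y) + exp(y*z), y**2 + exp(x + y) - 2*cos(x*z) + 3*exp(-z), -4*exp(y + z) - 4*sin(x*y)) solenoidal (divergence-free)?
No, ∇·F = -5*y*exp(x*y) + 2*y + exp(x + y) - 4*exp(y + z)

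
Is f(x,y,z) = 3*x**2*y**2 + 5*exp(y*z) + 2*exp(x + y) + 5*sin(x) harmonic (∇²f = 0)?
No, ∇²f = 6*x**2 + 5*y**2*exp(y*z) + 6*y**2 + 5*z**2*exp(y*z) + 4*exp(x + y) - 5*sin(x)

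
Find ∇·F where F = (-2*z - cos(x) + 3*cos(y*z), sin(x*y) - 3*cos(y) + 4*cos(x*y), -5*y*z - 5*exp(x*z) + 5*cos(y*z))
-5*x*exp(x*z) - 4*x*sin(x*y) + x*cos(x*y) - 5*y*sin(y*z) - 5*y + sin(x) + 3*sin(y)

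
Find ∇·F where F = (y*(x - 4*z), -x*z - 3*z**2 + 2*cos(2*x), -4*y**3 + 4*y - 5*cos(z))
y + 5*sin(z)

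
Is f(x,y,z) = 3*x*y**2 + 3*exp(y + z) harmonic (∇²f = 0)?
No, ∇²f = 6*x + 6*exp(y + z)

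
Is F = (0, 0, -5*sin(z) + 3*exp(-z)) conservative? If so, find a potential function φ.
Yes, F is conservative. φ = 5*cos(z) - 3*exp(-z)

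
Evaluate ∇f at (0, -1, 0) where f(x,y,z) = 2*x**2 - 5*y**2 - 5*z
(0, 10, -5)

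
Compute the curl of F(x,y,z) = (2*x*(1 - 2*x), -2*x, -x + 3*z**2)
(0, 1, -2)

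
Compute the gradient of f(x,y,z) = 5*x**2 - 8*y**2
(10*x, -16*y, 0)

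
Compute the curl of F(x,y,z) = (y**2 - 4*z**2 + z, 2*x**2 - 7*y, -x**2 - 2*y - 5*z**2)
(-2, 2*x - 8*z + 1, 4*x - 2*y)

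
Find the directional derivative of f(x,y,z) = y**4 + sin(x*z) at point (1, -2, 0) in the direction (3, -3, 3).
11*sqrt(3)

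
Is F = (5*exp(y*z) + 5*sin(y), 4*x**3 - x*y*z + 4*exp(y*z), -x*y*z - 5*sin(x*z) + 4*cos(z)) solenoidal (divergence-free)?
No, ∇·F = -x*y - x*z - 5*x*cos(x*z) + 4*z*exp(y*z) - 4*sin(z)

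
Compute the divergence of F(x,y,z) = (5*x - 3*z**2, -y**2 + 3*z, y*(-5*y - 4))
5 - 2*y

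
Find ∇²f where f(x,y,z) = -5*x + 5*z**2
10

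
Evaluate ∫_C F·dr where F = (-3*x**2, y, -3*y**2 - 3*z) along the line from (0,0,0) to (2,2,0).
-6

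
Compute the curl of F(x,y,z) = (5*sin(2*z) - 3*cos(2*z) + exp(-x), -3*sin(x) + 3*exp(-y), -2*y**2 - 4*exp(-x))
(-4*y, 6*sin(2*z) + 10*cos(2*z) - 4*exp(-x), -3*cos(x))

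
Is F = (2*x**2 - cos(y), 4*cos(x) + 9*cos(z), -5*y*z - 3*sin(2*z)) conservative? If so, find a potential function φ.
No, ∇×F = (-5*z + 9*sin(z), 0, -4*sin(x) - sin(y)) ≠ 0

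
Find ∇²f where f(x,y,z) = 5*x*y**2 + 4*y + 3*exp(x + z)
10*x + 6*exp(x + z)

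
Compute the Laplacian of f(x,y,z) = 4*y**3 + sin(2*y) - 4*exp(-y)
24*y - 4*sin(2*y) - 4*exp(-y)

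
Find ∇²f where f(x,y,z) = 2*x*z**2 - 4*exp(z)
4*x - 4*exp(z)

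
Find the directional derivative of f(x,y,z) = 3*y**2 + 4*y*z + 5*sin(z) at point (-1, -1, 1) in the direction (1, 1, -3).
5*sqrt(11)*(2 - 3*cos(1))/11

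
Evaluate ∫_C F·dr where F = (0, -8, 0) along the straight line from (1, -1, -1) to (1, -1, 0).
0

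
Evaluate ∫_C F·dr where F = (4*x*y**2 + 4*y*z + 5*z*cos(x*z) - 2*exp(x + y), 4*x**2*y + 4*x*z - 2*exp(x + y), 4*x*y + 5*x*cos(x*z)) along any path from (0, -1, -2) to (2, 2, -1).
-2*exp(4) - 5*sin(2) + 2*exp(-1) + 16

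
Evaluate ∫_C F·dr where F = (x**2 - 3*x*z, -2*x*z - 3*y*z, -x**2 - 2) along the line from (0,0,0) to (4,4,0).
64/3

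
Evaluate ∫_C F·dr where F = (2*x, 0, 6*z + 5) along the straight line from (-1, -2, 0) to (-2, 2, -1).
1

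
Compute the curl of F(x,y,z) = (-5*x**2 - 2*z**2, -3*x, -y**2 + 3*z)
(-2*y, -4*z, -3)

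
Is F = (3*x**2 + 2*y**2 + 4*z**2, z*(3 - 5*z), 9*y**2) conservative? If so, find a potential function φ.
No, ∇×F = (18*y + 10*z - 3, 8*z, -4*y) ≠ 0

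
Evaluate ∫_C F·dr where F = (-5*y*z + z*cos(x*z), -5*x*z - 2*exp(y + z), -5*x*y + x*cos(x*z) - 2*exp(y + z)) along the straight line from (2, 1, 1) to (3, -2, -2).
-50 - sin(2) - 2*exp(-4) - sin(6) + 2*exp(2)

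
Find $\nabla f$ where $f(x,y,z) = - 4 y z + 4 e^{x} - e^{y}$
(4*exp(x), -4*z - exp(y), -4*y)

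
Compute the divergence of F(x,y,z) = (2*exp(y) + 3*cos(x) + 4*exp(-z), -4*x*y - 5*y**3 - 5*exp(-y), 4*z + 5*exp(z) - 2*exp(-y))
-4*x - 15*y**2 + 5*exp(z) - 3*sin(x) + 4 + 5*exp(-y)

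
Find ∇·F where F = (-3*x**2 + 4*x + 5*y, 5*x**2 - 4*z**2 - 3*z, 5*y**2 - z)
3 - 6*x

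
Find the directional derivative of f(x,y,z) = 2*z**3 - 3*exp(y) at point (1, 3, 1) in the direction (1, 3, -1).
3*sqrt(11)*(-3*exp(3) - 2)/11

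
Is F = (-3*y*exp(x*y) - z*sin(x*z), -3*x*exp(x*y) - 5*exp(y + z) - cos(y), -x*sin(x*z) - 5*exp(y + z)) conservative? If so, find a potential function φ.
Yes, F is conservative. φ = -3*exp(x*y) - 5*exp(y + z) - sin(y) + cos(x*z)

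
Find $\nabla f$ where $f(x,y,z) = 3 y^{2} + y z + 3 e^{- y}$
(0, 6*y + z - 3*exp(-y), y)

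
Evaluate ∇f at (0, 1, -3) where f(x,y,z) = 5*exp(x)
(5, 0, 0)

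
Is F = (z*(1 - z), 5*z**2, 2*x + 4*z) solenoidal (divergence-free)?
No, ∇·F = 4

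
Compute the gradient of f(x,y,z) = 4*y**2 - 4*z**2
(0, 8*y, -8*z)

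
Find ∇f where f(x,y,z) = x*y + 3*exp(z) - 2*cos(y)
(y, x + 2*sin(y), 3*exp(z))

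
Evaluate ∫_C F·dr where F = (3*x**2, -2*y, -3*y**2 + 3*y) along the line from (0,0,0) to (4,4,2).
28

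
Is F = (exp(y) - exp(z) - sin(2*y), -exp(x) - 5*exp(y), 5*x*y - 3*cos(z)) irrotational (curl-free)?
No, ∇×F = (5*x, -5*y - exp(z), -exp(x) - exp(y) + 2*cos(2*y))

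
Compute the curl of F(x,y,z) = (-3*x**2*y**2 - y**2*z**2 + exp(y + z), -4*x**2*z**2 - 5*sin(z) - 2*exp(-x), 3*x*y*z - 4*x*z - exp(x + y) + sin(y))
(8*x**2*z + 3*x*z - exp(x + y) + cos(y) + 5*cos(z), -2*y**2*z - 3*y*z + 4*z + exp(x + y) + exp(y + z), 6*x**2*y - 8*x*z**2 + 2*y*z**2 - exp(y + z) + 2*exp(-x))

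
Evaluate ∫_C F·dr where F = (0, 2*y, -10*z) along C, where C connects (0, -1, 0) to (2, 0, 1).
-6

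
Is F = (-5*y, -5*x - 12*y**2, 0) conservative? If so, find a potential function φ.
Yes, F is conservative. φ = y*(-5*x - 4*y**2)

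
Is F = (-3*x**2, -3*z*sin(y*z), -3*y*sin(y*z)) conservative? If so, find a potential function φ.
Yes, F is conservative. φ = -x**3 + 3*cos(y*z)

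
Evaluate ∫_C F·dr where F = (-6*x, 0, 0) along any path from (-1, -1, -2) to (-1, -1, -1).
0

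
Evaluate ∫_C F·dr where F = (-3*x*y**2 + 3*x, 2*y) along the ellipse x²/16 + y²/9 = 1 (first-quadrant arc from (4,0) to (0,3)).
93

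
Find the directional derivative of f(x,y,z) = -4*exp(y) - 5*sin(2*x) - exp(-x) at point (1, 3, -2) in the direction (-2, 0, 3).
2*sqrt(13)*(10*E*cos(2) - 1)*exp(-1)/13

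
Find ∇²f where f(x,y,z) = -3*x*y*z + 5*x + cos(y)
-cos(y)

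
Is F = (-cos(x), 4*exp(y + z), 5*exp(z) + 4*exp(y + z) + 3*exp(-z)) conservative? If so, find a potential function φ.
Yes, F is conservative. φ = 5*exp(z) + 4*exp(y + z) - sin(x) - 3*exp(-z)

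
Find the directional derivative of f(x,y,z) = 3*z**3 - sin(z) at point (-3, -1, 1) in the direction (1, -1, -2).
sqrt(6)*(-9 + cos(1))/3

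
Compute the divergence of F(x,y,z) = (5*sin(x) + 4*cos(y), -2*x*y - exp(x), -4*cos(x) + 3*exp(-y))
-2*x + 5*cos(x)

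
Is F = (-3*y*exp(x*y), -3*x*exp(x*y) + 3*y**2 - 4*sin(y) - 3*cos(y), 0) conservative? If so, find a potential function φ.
Yes, F is conservative. φ = y**3 - 3*exp(x*y) - 3*sin(y) + 4*cos(y)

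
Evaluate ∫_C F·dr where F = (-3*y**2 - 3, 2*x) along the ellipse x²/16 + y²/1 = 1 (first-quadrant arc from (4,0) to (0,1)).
2*pi + 20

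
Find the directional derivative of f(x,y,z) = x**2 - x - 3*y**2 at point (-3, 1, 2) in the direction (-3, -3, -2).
39*sqrt(22)/22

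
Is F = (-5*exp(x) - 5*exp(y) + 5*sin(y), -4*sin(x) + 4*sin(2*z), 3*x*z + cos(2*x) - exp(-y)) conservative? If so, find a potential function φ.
No, ∇×F = (-8*cos(2*z) + exp(-y), -3*z + 2*sin(2*x), 5*exp(y) - 4*cos(x) - 5*cos(y)) ≠ 0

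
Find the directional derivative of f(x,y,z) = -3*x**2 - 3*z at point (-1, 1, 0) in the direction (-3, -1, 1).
-21*sqrt(11)/11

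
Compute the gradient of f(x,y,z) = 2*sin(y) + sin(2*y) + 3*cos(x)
(-3*sin(x), 2*cos(y) + 2*cos(2*y), 0)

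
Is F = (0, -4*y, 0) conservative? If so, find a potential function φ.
Yes, F is conservative. φ = -2*y**2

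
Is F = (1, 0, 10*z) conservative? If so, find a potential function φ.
Yes, F is conservative. φ = x + 5*z**2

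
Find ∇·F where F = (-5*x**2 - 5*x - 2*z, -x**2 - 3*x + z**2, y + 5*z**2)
-10*x + 10*z - 5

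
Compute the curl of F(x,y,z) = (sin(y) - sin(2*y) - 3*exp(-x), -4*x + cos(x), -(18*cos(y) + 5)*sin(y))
(-5*cos(y) - 18*cos(2*y), 0, -sin(x) - cos(y) + 2*cos(2*y) - 4)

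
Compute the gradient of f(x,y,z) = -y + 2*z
(0, -1, 2)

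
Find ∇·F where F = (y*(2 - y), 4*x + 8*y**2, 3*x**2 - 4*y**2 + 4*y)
16*y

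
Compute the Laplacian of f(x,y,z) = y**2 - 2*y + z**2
4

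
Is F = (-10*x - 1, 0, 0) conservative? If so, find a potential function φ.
Yes, F is conservative. φ = x*(-5*x - 1)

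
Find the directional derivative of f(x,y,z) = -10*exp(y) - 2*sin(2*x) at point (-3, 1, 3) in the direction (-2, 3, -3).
sqrt(22)*(-15*E + 4*cos(6))/11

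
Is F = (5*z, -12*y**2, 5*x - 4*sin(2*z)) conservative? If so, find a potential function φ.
Yes, F is conservative. φ = 5*x*z - 4*y**3 + 2*cos(2*z)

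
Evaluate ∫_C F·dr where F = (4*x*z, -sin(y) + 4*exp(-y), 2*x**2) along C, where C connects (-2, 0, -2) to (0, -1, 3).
-4*E + cos(1) + 19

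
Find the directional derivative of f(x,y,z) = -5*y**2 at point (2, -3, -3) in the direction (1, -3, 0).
-9*sqrt(10)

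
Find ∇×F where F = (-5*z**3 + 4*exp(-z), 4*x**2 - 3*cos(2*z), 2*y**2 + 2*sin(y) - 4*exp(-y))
(4*y - 6*sin(2*z) + 2*cos(y) + 4*exp(-y), -15*z**2 - 4*exp(-z), 8*x)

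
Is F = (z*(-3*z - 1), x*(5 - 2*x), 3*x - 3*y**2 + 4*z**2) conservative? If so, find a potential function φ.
No, ∇×F = (-6*y, -6*z - 4, 5 - 4*x) ≠ 0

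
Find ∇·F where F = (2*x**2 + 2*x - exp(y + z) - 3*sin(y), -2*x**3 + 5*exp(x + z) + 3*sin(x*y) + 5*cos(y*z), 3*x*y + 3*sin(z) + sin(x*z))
3*x*cos(x*y) + x*cos(x*z) + 4*x - 5*z*sin(y*z) + 3*cos(z) + 2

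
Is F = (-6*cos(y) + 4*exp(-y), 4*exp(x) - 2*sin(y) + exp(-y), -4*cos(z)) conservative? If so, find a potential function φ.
No, ∇×F = (0, 0, 4*exp(x) - 6*sin(y) + 4*exp(-y)) ≠ 0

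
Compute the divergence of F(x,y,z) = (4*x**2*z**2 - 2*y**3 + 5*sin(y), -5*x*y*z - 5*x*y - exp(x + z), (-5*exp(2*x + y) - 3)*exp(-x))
x*(8*z**2 - 5*z - 5)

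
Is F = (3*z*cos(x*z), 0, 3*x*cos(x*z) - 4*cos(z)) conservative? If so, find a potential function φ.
Yes, F is conservative. φ = -4*sin(z) + 3*sin(x*z)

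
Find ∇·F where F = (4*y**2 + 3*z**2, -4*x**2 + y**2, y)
2*y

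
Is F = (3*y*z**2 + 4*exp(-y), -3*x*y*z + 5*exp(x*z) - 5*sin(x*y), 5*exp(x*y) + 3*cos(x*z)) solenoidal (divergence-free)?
No, ∇·F = -x*(3*z + 3*sin(x*z) + 5*cos(x*y))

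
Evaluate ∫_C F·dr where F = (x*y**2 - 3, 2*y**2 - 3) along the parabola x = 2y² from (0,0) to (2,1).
-7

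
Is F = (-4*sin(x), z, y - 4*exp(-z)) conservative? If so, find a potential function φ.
Yes, F is conservative. φ = y*z + 4*cos(x) + 4*exp(-z)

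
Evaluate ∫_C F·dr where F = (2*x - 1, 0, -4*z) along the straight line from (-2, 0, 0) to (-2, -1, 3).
-18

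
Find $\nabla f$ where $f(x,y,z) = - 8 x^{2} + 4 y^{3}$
(-16*x, 12*y**2, 0)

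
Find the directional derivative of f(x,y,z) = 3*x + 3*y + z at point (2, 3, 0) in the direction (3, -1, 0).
3*sqrt(10)/5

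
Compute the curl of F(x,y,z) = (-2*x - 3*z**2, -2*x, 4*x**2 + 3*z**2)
(0, -8*x - 6*z, -2)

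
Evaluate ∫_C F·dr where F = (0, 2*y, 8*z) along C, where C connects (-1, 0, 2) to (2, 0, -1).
-12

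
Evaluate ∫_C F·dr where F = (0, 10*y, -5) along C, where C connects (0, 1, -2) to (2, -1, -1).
-5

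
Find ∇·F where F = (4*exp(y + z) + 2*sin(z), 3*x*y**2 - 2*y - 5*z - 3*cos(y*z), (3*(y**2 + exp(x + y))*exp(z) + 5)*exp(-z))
6*x*y + 3*z*sin(y*z) - 2 - 5*exp(-z)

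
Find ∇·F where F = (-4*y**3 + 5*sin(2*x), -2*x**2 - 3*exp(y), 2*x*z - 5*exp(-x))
2*x - 3*exp(y) + 10*cos(2*x)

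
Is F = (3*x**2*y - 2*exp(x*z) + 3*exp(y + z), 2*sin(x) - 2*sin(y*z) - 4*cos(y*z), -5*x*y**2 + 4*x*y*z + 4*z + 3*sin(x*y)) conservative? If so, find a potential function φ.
No, ∇×F = (-10*x*y + 4*x*z + 3*x*cos(x*y) - 4*y*sin(y*z) + 2*y*cos(y*z), -2*x*exp(x*z) + 5*y**2 - 4*y*z - 3*y*cos(x*y) + 3*exp(y + z), -3*x**2 - 3*exp(y + z) + 2*cos(x)) ≠ 0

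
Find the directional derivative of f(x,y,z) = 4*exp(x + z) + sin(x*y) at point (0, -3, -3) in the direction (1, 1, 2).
sqrt(6)*(4 - exp(3))*exp(-3)/2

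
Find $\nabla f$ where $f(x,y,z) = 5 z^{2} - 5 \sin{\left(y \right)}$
(0, -5*cos(y), 10*z)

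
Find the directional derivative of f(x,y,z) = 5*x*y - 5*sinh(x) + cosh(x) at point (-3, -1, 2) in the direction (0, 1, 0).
-15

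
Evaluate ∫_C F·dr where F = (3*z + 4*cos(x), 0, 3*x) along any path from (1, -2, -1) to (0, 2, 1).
3 - 4*sin(1)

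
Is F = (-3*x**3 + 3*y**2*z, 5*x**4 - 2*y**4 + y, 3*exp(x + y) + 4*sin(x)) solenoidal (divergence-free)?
No, ∇·F = -9*x**2 - 8*y**3 + 1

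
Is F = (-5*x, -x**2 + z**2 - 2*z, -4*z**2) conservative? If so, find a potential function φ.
No, ∇×F = (2 - 2*z, 0, -2*x) ≠ 0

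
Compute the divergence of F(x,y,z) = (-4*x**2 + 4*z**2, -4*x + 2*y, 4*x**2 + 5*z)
7 - 8*x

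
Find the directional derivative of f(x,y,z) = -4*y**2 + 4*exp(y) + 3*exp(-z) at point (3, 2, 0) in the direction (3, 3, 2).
3*sqrt(22)*(-9 + 2*exp(2))/11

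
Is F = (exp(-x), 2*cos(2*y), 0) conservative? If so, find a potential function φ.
Yes, F is conservative. φ = sin(2*y) - exp(-x)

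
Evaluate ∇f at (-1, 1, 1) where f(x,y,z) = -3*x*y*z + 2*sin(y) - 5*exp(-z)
(-3, 2*cos(1) + 3, 5*exp(-1) + 3)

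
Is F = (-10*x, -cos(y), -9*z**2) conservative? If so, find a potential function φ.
Yes, F is conservative. φ = -5*x**2 - 3*z**3 - sin(y)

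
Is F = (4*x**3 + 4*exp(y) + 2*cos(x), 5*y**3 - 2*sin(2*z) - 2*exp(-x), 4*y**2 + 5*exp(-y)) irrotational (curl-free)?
No, ∇×F = (8*y + 4*cos(2*z) - 5*exp(-y), 0, -4*exp(y) + 2*exp(-x))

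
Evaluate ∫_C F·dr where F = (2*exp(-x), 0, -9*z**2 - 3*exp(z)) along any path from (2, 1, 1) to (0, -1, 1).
-2 + 2*exp(-2)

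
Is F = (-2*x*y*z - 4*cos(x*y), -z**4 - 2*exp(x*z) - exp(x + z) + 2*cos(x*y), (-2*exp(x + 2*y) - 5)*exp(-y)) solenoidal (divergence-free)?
No, ∇·F = -2*x*sin(x*y) - 2*y*z + 4*y*sin(x*y)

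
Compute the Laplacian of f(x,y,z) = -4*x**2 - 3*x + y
-8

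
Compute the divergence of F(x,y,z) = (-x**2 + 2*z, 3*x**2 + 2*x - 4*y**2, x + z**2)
-2*x - 8*y + 2*z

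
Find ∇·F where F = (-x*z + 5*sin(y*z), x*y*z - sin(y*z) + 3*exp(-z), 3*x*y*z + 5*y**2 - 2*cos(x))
3*x*y + x*z - z*cos(y*z) - z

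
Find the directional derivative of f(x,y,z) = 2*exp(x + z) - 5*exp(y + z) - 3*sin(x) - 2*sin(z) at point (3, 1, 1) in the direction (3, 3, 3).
sqrt(3)*(-10*exp(2) - 2*cos(1) - 3*cos(3) + 4*exp(4))/3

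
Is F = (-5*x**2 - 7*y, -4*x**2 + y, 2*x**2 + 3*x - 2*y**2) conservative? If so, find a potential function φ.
No, ∇×F = (-4*y, -4*x - 3, 7 - 8*x) ≠ 0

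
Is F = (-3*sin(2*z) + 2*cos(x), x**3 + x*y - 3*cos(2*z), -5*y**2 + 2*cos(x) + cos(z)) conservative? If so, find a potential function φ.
No, ∇×F = (-10*y - 6*sin(2*z), 2*sin(x) - 6*cos(2*z), 3*x**2 + y) ≠ 0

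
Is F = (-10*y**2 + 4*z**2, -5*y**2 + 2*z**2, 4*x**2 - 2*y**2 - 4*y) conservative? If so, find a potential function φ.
No, ∇×F = (-4*y - 4*z - 4, -8*x + 8*z, 20*y) ≠ 0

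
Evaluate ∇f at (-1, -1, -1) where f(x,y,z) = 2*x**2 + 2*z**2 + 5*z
(-4, 0, 1)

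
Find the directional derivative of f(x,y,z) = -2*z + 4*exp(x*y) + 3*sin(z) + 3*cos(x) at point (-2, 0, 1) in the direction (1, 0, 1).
sqrt(2)*(-2 + 3*cos(1) + 3*sin(2))/2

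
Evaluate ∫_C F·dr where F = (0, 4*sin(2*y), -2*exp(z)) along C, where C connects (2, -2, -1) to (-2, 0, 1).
-4*sinh(1) - 2 + 2*cos(4)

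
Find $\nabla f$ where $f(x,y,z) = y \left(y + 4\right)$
(0, 2*y + 4, 0)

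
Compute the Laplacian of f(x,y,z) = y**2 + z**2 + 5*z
4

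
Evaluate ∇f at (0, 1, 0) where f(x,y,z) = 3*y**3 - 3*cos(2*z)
(0, 9, 0)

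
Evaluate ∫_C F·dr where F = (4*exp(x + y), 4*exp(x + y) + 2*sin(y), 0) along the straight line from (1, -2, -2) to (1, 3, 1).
-4*exp(-1) + 2*cos(2) - 2*cos(3) + 4*exp(4)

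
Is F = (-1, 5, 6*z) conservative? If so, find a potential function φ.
Yes, F is conservative. φ = -x + 5*y + 3*z**2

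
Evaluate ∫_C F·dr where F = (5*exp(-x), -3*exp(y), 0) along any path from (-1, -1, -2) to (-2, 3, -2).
((-3*exp(2) - 5*E + 5)*exp(2) + 3)*exp(-1)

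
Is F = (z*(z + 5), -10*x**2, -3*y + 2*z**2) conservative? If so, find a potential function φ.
No, ∇×F = (-3, 2*z + 5, -20*x) ≠ 0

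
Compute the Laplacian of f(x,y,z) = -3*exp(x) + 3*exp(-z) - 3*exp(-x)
-3*exp(x) + 3*exp(-z) - 3*exp(-x)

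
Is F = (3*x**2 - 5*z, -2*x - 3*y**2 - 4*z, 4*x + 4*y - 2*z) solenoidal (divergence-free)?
No, ∇·F = 6*x - 6*y - 2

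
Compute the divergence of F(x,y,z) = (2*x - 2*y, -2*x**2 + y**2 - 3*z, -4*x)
2*y + 2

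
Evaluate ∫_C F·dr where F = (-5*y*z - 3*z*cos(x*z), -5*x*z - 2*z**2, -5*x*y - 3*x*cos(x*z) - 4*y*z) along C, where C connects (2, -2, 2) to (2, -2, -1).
-72 + 3*sin(4) + 3*sin(2)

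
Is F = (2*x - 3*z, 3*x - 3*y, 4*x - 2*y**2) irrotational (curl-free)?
No, ∇×F = (-4*y, -7, 3)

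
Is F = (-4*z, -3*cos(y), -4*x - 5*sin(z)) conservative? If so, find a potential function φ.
Yes, F is conservative. φ = -4*x*z - 3*sin(y) + 5*cos(z)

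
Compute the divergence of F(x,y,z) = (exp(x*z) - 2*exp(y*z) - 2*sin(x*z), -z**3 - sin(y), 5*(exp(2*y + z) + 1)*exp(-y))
z*exp(x*z) - 2*z*cos(x*z) + 5*exp(y + z) - cos(y)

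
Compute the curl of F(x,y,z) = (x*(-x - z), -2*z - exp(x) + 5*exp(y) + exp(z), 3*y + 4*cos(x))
(5 - exp(z), -x + 4*sin(x), -exp(x))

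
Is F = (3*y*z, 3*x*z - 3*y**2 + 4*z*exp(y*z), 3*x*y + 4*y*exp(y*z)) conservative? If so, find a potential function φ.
Yes, F is conservative. φ = 3*x*y*z - y**3 + 4*exp(y*z)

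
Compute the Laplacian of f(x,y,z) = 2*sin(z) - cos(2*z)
-2*sin(z) + 4*cos(2*z)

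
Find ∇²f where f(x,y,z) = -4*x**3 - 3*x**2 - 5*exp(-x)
-24*x - 6 - 5*exp(-x)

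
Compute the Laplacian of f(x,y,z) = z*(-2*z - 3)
-4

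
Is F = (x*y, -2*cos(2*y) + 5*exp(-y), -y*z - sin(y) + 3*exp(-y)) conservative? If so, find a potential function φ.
No, ∇×F = (-z - cos(y) - 3*exp(-y), 0, -x) ≠ 0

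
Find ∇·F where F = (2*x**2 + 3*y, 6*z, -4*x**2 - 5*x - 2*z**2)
4*x - 4*z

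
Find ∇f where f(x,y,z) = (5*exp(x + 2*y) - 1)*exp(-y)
(5*exp(x + y), (5*exp(x + 2*y) + 1)*exp(-y), 0)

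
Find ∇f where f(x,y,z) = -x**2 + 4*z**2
(-2*x, 0, 8*z)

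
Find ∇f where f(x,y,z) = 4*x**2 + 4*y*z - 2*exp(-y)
(8*x, 4*z + 2*exp(-y), 4*y)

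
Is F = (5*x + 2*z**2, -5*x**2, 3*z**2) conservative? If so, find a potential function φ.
No, ∇×F = (0, 4*z, -10*x) ≠ 0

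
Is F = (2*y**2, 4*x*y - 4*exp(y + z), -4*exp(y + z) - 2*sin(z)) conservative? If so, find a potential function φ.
Yes, F is conservative. φ = 2*x*y**2 - 4*exp(y + z) + 2*cos(z)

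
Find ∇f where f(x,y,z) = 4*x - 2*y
(4, -2, 0)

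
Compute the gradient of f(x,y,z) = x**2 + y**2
(2*x, 2*y, 0)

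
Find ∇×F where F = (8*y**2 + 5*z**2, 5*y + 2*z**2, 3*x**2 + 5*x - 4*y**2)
(-8*y - 4*z, -6*x + 10*z - 5, -16*y)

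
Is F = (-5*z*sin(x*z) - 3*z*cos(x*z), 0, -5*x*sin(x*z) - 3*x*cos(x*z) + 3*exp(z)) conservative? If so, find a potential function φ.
Yes, F is conservative. φ = 3*exp(z) - 3*sin(x*z) + 5*cos(x*z)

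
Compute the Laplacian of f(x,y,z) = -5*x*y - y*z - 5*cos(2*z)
20*cos(2*z)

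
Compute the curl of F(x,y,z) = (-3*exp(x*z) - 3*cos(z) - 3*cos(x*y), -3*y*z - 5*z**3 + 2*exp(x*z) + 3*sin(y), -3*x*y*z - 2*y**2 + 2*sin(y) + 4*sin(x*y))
(-3*x*z - 2*x*exp(x*z) + 4*x*cos(x*y) - y + 15*z**2 + 2*cos(y), -3*x*exp(x*z) + 3*y*z - 4*y*cos(x*y) + 3*sin(z), -3*x*sin(x*y) + 2*z*exp(x*z))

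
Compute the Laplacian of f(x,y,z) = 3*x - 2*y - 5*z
0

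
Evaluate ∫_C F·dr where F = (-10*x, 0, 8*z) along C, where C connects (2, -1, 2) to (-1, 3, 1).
3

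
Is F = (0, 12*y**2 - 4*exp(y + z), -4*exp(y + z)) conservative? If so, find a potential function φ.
Yes, F is conservative. φ = 4*y**3 - 4*exp(y + z)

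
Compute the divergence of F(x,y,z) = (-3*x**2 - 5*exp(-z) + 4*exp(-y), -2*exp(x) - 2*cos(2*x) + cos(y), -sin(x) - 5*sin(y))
-6*x - sin(y)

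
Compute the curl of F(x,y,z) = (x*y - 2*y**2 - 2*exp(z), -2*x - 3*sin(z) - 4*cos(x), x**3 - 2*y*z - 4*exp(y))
(-2*z - 4*exp(y) + 3*cos(z), -3*x**2 - 2*exp(z), -x + 4*y + 4*sin(x) - 2)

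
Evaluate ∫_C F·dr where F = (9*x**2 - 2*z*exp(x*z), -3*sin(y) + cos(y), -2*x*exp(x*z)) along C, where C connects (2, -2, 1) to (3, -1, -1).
-sin(1) - 2*exp(-3) + sin(2) - 3*cos(2) + 3*cos(1) + 2*exp(2) + 57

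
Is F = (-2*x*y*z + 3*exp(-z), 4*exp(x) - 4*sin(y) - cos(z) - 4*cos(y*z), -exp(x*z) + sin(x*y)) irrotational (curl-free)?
No, ∇×F = (x*cos(x*y) - 4*y*sin(y*z) - sin(z), -2*x*y - y*cos(x*y) + z*exp(x*z) - 3*exp(-z), 2*x*z + 4*exp(x))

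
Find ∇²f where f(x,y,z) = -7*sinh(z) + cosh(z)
-7*sinh(z) + cosh(z)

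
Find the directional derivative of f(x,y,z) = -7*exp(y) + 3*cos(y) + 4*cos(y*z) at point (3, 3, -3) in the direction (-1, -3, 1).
3*sqrt(11)*(3*sin(3) + 16*sin(9) + 7*exp(3))/11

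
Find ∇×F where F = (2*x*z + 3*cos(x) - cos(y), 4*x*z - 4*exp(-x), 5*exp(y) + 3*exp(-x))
(-4*x + 5*exp(y), 2*x + 3*exp(-x), 4*z - sin(y) + 4*exp(-x))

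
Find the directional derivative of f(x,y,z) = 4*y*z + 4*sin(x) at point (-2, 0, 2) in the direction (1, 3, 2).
2*sqrt(14)*(cos(2) + 6)/7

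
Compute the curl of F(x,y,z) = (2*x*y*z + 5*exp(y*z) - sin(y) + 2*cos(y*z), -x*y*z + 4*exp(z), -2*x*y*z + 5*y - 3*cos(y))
(x*y - 2*x*z - 4*exp(z) + 3*sin(y) + 5, y*(2*x + 2*z + 5*exp(y*z) - 2*sin(y*z)), -2*x*z - y*z - 5*z*exp(y*z) + 2*z*sin(y*z) + cos(y))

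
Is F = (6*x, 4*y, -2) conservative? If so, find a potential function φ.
Yes, F is conservative. φ = 3*x**2 + 2*y**2 - 2*z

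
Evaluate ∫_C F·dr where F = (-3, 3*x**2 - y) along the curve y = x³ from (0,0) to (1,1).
-17/10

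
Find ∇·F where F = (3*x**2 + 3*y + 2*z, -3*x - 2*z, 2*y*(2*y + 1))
6*x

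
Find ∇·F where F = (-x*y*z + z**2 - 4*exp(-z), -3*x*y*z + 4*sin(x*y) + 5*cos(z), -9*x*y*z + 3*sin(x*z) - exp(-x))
-9*x*y - 3*x*z + 4*x*cos(x*y) + 3*x*cos(x*z) - y*z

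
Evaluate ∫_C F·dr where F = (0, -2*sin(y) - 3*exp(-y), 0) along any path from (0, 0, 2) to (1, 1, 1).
-5 + 2*cos(1) + 3*exp(-1)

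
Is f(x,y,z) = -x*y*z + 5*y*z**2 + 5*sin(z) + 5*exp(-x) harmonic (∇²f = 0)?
No, ∇²f = 10*y - 5*sin(z) + 5*exp(-x)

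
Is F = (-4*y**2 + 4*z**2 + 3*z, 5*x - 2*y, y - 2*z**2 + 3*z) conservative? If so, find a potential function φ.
No, ∇×F = (1, 8*z + 3, 8*y + 5) ≠ 0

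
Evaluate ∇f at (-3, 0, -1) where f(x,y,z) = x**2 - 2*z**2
(-6, 0, 4)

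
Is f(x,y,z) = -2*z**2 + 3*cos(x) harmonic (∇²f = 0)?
No, ∇²f = -3*cos(x) - 4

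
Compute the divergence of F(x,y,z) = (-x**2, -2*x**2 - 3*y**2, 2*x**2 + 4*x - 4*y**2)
-2*x - 6*y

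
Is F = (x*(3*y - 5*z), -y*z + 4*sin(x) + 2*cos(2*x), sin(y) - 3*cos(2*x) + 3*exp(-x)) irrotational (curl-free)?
No, ∇×F = (y + cos(y), -5*x - 6*sin(2*x) + 3*exp(-x), -3*x - 4*sin(2*x) + 4*cos(x))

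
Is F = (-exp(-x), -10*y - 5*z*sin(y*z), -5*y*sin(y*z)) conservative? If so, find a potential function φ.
Yes, F is conservative. φ = -5*y**2 + 5*cos(y*z) + exp(-x)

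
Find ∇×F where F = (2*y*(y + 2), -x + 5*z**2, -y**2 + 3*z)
(-2*y - 10*z, 0, -4*y - 5)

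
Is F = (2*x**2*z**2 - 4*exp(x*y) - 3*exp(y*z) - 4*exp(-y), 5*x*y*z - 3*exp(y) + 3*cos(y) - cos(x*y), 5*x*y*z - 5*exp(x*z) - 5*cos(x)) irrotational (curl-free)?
No, ∇×F = (5*x*(-y + z), 4*x**2*z - 5*y*z - 3*y*exp(y*z) + 5*z*exp(x*z) - 5*sin(x), 4*x*exp(x*y) + 5*y*z + y*sin(x*y) + 3*z*exp(y*z) - 4*exp(-y))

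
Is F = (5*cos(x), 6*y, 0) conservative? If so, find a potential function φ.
Yes, F is conservative. φ = 3*y**2 + 5*sin(x)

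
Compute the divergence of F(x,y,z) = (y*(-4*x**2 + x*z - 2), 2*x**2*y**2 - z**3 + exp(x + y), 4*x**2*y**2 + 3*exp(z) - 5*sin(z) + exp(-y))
4*x**2*y - y*(8*x - z) + 3*exp(z) + exp(x + y) - 5*cos(z)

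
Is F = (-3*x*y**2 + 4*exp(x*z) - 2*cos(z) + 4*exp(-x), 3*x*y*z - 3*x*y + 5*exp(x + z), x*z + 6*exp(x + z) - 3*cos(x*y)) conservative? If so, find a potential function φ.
No, ∇×F = (-3*x*y + 3*x*sin(x*y) - 5*exp(x + z), 4*x*exp(x*z) - 3*y*sin(x*y) - z - 6*exp(x + z) + 2*sin(z), 6*x*y + 3*y*z - 3*y + 5*exp(x + z)) ≠ 0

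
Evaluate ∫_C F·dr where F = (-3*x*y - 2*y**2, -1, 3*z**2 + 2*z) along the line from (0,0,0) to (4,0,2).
12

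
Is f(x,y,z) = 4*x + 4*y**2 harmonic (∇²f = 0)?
No, ∇²f = 8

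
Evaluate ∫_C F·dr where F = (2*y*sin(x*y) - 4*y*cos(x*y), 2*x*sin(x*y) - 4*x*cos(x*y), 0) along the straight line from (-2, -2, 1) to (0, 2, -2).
4*sin(4) - 2 + 2*cos(4)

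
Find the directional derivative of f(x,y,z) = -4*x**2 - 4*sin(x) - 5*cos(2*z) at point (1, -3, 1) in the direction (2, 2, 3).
2*sqrt(17)*(-8 - 4*cos(1) + 15*sin(2))/17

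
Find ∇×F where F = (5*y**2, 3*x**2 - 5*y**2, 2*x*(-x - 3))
(0, 4*x + 6, 6*x - 10*y)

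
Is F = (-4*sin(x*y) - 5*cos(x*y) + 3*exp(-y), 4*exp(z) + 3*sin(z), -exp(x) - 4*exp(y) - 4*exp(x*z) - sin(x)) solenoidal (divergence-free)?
No, ∇·F = -4*x*exp(x*z) + 5*y*sin(x*y) - 4*y*cos(x*y)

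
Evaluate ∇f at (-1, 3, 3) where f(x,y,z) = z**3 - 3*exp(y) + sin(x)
(cos(1), -3*exp(3), 27)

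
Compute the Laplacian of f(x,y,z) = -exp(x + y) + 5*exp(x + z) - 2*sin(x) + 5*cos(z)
-2*exp(x + y) + 10*exp(x + z) + 2*sin(x) - 5*cos(z)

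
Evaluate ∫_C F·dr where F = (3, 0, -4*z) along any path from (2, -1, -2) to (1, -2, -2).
-3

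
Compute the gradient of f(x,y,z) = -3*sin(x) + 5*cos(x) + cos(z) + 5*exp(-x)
(-5*sin(x) - 3*cos(x) - 5*exp(-x), 0, -sin(z))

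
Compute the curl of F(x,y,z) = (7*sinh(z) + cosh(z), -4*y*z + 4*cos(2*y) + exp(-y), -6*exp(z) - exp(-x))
(4*y, sinh(z) + 7*cosh(z) - exp(-x), 0)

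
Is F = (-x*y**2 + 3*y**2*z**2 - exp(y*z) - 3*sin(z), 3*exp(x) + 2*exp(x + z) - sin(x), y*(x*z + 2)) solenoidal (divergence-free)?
No, ∇·F = y*(x - y)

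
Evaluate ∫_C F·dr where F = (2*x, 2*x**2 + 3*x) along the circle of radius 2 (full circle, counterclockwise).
12*pi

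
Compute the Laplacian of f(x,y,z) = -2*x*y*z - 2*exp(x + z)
-4*exp(x + z)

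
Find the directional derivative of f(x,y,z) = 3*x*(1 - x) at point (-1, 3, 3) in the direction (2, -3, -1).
9*sqrt(14)/7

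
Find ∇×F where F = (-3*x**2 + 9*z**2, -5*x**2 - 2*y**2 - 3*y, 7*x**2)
(0, -14*x + 18*z, -10*x)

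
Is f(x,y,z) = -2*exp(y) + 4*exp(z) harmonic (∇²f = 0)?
No, ∇²f = -2*exp(y) + 4*exp(z)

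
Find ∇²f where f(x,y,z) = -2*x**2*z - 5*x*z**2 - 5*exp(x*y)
-5*x**2*exp(x*y) - 10*x - 5*y**2*exp(x*y) - 4*z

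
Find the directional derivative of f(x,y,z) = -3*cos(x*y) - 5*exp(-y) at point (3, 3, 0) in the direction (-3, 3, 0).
5*sqrt(2)*exp(-3)/2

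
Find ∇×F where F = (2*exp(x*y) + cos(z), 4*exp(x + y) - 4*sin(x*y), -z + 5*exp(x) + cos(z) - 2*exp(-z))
(0, -5*exp(x) - sin(z), -2*x*exp(x*y) - 4*y*cos(x*y) + 4*exp(x + y))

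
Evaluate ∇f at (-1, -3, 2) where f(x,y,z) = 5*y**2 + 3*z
(0, -30, 3)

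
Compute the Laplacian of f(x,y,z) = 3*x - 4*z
0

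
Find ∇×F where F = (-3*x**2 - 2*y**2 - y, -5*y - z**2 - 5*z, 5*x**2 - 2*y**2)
(-4*y + 2*z + 5, -10*x, 4*y + 1)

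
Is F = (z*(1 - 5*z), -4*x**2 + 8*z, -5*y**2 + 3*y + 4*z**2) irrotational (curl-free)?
No, ∇×F = (-10*y - 5, 1 - 10*z, -8*x)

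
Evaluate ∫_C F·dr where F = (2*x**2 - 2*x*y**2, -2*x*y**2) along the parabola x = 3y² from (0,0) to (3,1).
54/5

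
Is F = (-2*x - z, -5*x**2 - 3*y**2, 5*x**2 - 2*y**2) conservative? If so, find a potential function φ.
No, ∇×F = (-4*y, -10*x - 1, -10*x) ≠ 0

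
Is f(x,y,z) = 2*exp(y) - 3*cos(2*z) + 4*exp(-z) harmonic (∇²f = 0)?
No, ∇²f = 2*exp(y) + 12*cos(2*z) + 4*exp(-z)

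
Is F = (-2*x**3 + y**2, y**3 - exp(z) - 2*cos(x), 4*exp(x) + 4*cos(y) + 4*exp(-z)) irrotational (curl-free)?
No, ∇×F = (exp(z) - 4*sin(y), -4*exp(x), -2*y + 2*sin(x))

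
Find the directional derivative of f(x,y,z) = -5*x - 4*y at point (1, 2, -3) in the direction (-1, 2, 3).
-3*sqrt(14)/14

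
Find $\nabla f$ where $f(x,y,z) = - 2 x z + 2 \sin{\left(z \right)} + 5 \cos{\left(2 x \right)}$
(-2*z - 10*sin(2*x), 0, -2*x + 2*cos(z))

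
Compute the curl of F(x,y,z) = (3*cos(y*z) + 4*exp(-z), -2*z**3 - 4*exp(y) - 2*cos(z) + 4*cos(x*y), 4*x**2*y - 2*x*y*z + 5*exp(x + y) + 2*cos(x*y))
(4*x**2 - 2*x*z - 2*x*sin(x*y) + 6*z**2 + 5*exp(x + y) - 2*sin(z), -8*x*y + 2*y*z + 2*y*sin(x*y) - 3*y*sin(y*z) - 5*exp(x + y) - 4*exp(-z), -4*y*sin(x*y) + 3*z*sin(y*z))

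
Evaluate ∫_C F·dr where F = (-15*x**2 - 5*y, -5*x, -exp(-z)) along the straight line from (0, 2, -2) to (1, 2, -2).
-15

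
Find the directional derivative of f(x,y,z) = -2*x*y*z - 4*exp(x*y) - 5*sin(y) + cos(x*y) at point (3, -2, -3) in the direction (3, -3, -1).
3*sqrt(19)*(-34*exp(6) + 5*exp(6)*cos(2) + 20 - 5*exp(6)*sin(6))*exp(-6)/19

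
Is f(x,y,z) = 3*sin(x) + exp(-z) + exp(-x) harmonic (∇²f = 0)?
No, ∇²f = -3*sin(x) + exp(-z) + exp(-x)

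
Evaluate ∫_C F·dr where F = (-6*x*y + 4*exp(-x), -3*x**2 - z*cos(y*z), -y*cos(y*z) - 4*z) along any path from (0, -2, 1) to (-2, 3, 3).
-48 - 4*exp(2) - sin(2) - sin(9)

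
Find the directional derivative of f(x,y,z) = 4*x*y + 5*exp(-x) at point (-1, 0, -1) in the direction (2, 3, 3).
sqrt(22)*(-5*E - 6)/11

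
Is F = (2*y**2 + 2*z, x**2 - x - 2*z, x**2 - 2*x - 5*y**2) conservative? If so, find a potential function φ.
No, ∇×F = (2 - 10*y, 4 - 2*x, 2*x - 4*y - 1) ≠ 0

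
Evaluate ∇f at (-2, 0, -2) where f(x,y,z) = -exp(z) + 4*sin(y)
(0, 4, -exp(-2))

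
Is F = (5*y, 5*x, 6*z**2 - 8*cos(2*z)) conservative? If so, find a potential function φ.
Yes, F is conservative. φ = 5*x*y + 2*z**3 - 4*sin(2*z)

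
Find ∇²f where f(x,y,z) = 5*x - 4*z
0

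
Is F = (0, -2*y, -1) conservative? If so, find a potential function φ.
Yes, F is conservative. φ = -y**2 - z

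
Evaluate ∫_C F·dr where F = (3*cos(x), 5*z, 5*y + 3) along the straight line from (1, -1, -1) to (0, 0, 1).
1 - 3*sin(1)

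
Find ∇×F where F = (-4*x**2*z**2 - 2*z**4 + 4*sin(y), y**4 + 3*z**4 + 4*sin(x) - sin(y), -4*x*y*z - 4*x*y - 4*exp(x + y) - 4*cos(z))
(-4*x*z - 4*x - 12*z**3 - 4*exp(x + y), -8*x**2*z + 4*y*z + 4*y - 8*z**3 + 4*exp(x + y), 4*cos(x) - 4*cos(y))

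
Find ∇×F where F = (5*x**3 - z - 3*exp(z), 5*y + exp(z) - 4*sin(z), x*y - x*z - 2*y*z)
(x - 2*z - exp(z) + 4*cos(z), -y + z - 3*exp(z) - 1, 0)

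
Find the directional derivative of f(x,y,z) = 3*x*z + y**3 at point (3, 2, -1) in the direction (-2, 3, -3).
15*sqrt(22)/22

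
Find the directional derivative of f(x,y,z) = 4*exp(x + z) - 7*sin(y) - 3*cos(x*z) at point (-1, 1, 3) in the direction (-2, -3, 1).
sqrt(14)*(-4*exp(2) + 21*sin(3) + 21*cos(1))/14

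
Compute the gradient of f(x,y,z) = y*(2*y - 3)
(0, 4*y - 3, 0)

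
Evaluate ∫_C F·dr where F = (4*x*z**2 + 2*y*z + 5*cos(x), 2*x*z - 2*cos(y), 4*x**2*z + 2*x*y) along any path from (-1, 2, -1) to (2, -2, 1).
-6 + 5*sin(1) + 9*sin(2)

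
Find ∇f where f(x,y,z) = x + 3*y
(1, 3, 0)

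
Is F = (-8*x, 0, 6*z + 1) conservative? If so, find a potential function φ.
Yes, F is conservative. φ = -4*x**2 + 3*z**2 + z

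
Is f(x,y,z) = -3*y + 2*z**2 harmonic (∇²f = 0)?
No, ∇²f = 4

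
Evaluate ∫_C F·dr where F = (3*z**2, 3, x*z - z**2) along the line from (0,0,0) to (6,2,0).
6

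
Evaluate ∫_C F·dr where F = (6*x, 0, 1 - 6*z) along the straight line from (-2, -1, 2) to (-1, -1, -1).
-3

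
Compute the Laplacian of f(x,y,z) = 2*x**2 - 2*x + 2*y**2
8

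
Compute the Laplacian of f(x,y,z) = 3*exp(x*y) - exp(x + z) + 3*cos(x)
3*x**2*exp(x*y) + 3*y**2*exp(x*y) - 2*exp(x + z) - 3*cos(x)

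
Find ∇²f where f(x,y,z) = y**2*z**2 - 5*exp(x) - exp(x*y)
-x**2*exp(x*y) - y**2*exp(x*y) + 2*y**2 + 2*z**2 - 5*exp(x)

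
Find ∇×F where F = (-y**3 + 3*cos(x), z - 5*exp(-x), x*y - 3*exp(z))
(x - 1, -y, 3*y**2 + 5*exp(-x))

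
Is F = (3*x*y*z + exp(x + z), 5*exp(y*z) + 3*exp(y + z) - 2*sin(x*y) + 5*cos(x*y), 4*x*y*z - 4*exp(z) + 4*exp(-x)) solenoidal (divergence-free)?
No, ∇·F = 4*x*y - 5*x*sin(x*y) - 2*x*cos(x*y) + 3*y*z + 5*z*exp(y*z) - 4*exp(z) + exp(x + z) + 3*exp(y + z)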